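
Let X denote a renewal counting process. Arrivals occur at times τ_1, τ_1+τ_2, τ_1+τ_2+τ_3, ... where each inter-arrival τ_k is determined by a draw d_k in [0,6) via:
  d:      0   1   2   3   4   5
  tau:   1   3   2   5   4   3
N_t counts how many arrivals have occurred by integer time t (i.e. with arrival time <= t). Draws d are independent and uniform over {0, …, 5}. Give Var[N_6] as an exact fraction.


1118719151/2176782336

Inter-arrival values over d=0..5: [1, 3, 2, 5, 4, 3]
Each d has probability 1/6, so the pmf of τ is: f(1) = 1/6, f(2) = 1/6, f(3) = 1/3, f(4) = 1/6, f(5) = 1/6
Let p_n(j) = P(N_n = j), with p_0 = [1]. Condition on τ_1: p_n(0) = P(τ > n), and for j >= 1, p_n(j) = Σ_{k<=n} f(k)·p_{n−k}(j−1)
p_1 = [5/6, 1/6]  (j = 0..1)
p_2 = [2/3, 11/36, 1/36]  (j = 0..2)
p_3 = [1/3, 7/12, 17/216, 1/216]  (j = 0..3)
p_4 = [1/6, 11/18, 11/54, 23/1296, 1/1296]  (j = 0..4)
p_5 = [0, 11/18, 71/216, 73/1296, 29/7776, 1/7776]  (j = 0..5)
p_6 = [0, 7/18, 103/216, 155/1296, 1/72, 35/46656, 1/46656]  (j = 0..6)
E[N_6] = Σ j·p_6(j) = 82153/46656;  E[N_6²] = Σ j²·p_6(j) = 168635/46656
Var[N_6] = 168635/46656 − (82153/46656)² = 1118719151/2176782336


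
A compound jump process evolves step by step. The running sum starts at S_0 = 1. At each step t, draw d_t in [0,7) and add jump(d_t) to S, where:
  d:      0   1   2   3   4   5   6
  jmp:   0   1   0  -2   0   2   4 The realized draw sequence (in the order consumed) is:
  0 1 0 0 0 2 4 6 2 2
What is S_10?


6

t=0: S=1, d=0, jump=0, S_1=1
t=1: S=1, d=1, jump=1, S_2=2
t=2: S=2, d=0, jump=0, S_3=2
t=3: S=2, d=0, jump=0, S_4=2
t=4: S=2, d=0, jump=0, S_5=2
t=5: S=2, d=2, jump=0, S_6=2
t=6: S=2, d=4, jump=0, S_7=2
t=7: S=2, d=6, jump=4, S_8=6
t=8: S=6, d=2, jump=0, S_9=6
t=9: S=6, d=2, jump=0, S_10=6


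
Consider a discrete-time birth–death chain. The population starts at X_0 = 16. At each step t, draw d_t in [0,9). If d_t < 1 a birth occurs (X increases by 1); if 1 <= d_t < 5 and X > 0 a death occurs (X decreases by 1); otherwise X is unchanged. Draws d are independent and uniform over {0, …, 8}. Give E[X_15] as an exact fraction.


X can drop by at most 1 per step and X_0 = 16 > T = 15, so X_t >= 16 − t >= 1 > 0 for every t <= 15: the floor at 0 (the 'and X > 0' condition) never binds. Hence X_15 = X_0 + Σ_{t<15} Y_t with i.i.d. increments Y_t = y(d_t) ∈ {+1, −1, 0}.
Outcome values over d=0..8: [1, -1, -1, -1, -1, 0, 0, 0, 0]
Σy = -3, Σy² = 5, M = 9
μ = -3/9 = -1/3,  σ² = 5/9 − (-1/3)² = 4/9
E[X_15] = 16 + 15·(-1/3) = 11

11


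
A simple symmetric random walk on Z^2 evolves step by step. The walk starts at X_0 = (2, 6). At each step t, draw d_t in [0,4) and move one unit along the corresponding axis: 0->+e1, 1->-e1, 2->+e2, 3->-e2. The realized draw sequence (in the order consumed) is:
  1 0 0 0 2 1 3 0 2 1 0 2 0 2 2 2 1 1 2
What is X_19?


t=0: X=(2, 6), d=1 → -e1, X_1=(1, 6)
t=1: X=(1, 6), d=0 → +e1, X_2=(2, 6)
t=2: X=(2, 6), d=0 → +e1, X_3=(3, 6)
t=3: X=(3, 6), d=0 → +e1, X_4=(4, 6)
t=4: X=(4, 6), d=2 → +e2, X_5=(4, 7)
t=5: X=(4, 7), d=1 → -e1, X_6=(3, 7)
t=6: X=(3, 7), d=3 → -e2, X_7=(3, 6)
t=7: X=(3, 6), d=0 → +e1, X_8=(4, 6)
t=8: X=(4, 6), d=2 → +e2, X_9=(4, 7)
t=9: X=(4, 7), d=1 → -e1, X_10=(3, 7)
t=10: X=(3, 7), d=0 → +e1, X_11=(4, 7)
t=11: X=(4, 7), d=2 → +e2, X_12=(4, 8)
t=12: X=(4, 8), d=0 → +e1, X_13=(5, 8)
t=13: X=(5, 8), d=2 → +e2, X_14=(5, 9)
t=14: X=(5, 9), d=2 → +e2, X_15=(5, 10)
t=15: X=(5, 10), d=2 → +e2, X_16=(5, 11)
t=16: X=(5, 11), d=1 → -e1, X_17=(4, 11)
t=17: X=(4, 11), d=1 → -e1, X_18=(3, 11)
t=18: X=(3, 11), d=2 → +e2, X_19=(3, 12)

(3, 12)


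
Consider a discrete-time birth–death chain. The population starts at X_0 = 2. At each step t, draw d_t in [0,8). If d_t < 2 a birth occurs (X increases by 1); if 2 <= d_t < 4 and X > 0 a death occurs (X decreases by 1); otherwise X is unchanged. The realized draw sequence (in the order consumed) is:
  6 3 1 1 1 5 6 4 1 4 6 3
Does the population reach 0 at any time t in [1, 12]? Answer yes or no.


t=0: X=2, d=6 → hold, X_1=2
t=1: X=2, d=3 → death, X_2=1
t=2: X=1, d=1 → birth, X_3=2
t=3: X=2, d=1 → birth, X_4=3
t=4: X=3, d=1 → birth, X_5=4
t=5: X=4, d=5 → hold, X_6=4
t=6: X=4, d=6 → hold, X_7=4
t=7: X=4, d=4 → hold, X_8=4
t=8: X=4, d=1 → birth, X_9=5
t=9: X=5, d=4 → hold, X_10=5
t=10: X=5, d=6 → hold, X_11=5
t=11: X=5, d=3 → death, X_12=4

no


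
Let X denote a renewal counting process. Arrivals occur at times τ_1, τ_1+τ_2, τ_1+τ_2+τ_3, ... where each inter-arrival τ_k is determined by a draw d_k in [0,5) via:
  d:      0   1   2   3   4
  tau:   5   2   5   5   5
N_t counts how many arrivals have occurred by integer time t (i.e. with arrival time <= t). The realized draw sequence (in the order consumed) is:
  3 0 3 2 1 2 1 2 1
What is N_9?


1

draw d_1=3: τ_1=5, arrival time A_1=5
draw d_2=0: τ_2=5, arrival time A_2=10
draw d_3=3: τ_3=5, arrival time A_3=15
draw d_4=2: τ_4=5, arrival time A_4=20
draw d_5=1: τ_5=2, arrival time A_5=22
draw d_6=2: τ_6=5, arrival time A_6=27
draw d_7=1: τ_7=2, arrival time A_7=29
draw d_8=2: τ_8=5, arrival time A_8=34
draw d_9=1: τ_9=2, arrival time A_9=36
N_t over t=0..9: 0:0 1:0 2:0 3:0 4:0 5:1 6:1 7:1 8:1 9:1


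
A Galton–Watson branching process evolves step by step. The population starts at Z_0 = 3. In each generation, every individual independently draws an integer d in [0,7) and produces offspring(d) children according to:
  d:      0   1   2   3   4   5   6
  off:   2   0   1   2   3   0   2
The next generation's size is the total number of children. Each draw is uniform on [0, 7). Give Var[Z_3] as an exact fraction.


Outcome values over d=0..6: [2, 0, 1, 2, 3, 0, 2]
Σy = 10, Σy² = 22, M = 7
μ = 10/7 = 10/7,  σ² = 22/7 − (10/7)² = 54/49
V_0 = 0, E_0 = 3
V_1 = 54/49·E_0 + (10/7)²·V_0 = 162/49;  E_1 = 30/7
V_2 = 54/49·E_1 + (10/7)²·V_1 = 27540/2401;  E_2 = 300/49
V_3 = 54/49·E_2 + (10/7)²·V_2 = 3547800/117649;  E_3 = 3000/343

3547800/117649


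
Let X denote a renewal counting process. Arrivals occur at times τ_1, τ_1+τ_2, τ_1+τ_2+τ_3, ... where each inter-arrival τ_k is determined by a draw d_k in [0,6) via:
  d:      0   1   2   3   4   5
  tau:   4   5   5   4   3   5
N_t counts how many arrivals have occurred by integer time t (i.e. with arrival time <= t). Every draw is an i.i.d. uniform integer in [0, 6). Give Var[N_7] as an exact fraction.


155/1296

Inter-arrival values over d=0..5: [4, 5, 5, 4, 3, 5]
Each d has probability 1/6, so the pmf of τ is: f(3) = 1/6, f(4) = 1/3, f(5) = 1/2
Let p_n(j) = P(N_n = j), with p_0 = [1]. Condition on τ_1: p_n(0) = P(τ > n), and for j >= 1, p_n(j) = Σ_{k<=n} f(k)·p_{n−k}(j−1)
p_1 = [1]  (j = 0)
p_2 = [1]  (j = 0)
p_3 = [5/6, 1/6]  (j = 0..1)
p_4 = [1/2, 1/2]  (j = 0..1)
p_5 = [0, 1]  (j = 0..1)
p_6 = [0, 35/36, 1/36]  (j = 0..2)
p_7 = [0, 31/36, 5/36]  (j = 0..2)
E[N_7] = Σ j·p_7(j) = 41/36;  E[N_7²] = Σ j²·p_7(j) = 17/12
Var[N_7] = 17/12 − (41/36)² = 155/1296


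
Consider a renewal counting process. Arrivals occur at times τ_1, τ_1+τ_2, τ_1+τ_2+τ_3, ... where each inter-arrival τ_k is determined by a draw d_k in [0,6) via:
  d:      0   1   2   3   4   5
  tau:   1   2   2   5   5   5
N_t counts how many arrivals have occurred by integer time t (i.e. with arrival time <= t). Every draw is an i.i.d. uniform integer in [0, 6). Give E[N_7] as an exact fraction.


Inter-arrival values over d=0..5: [1, 2, 2, 5, 5, 5]
Each d has probability 1/6, so the pmf of τ is: f(1) = 1/6, f(2) = 1/3, f(5) = 1/2
Renewal equation for m(n) = E[N_n]: condition on τ_1 = k (if k <= n, one arrival plus a fresh copy on the remaining n−k steps): m(n) = F(n) + Σ_{k<=n} f(k)·m(n−k), where F(n) = P(τ <= n) and m(0) = 0
m(1) = F(1) = 1/6
m(2) = F(2) + f(1)·m(1) = 1/2 + 1/6·1/6 = 19/36
m(3) = F(3) + f(1)·m(2) + f(2)·m(1) = 1/2 + 1/6·19/36 + 1/3·1/6 = 139/216
m(4) = F(4) + f(1)·m(3) + f(2)·m(2) = 1/2 + 1/6·139/216 + 1/3·19/36 = 1015/1296
m(5) = F(5) + f(1)·m(4) + f(2)·m(3) = 1 + 1/6·1015/1296 + 1/3·139/216 = 10459/7776
m(6) = F(6) + f(1)·m(5) + f(2)·m(4) + f(5)·m(1) = 1 + 1/6·10459/7776 + 1/3·1015/1296 + 1/2·1/6 = 73183/46656
m(7) = F(7) + f(1)·m(6) + f(2)·m(5) + f(5)·m(2) = 1 + 1/6·73183/46656 + 1/3·10459/7776 + 1/2·19/36 = 552499/279936
E[N_7] = m(7) = 552499/279936

552499/279936


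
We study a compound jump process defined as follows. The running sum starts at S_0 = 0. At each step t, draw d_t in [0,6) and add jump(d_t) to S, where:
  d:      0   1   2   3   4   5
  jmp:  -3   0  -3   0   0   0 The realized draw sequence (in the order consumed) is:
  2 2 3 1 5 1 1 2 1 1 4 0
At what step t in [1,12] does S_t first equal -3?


t=0: S=0, d=2, jump=-3, S_1=-3
t=1: S=-3, d=2, jump=-3, S_2=-6
t=2: S=-6, d=3, jump=0, S_3=-6
t=3: S=-6, d=1, jump=0, S_4=-6
t=4: S=-6, d=5, jump=0, S_5=-6
t=5: S=-6, d=1, jump=0, S_6=-6
t=6: S=-6, d=1, jump=0, S_7=-6
t=7: S=-6, d=2, jump=-3, S_8=-9
t=8: S=-9, d=1, jump=0, S_9=-9
t=9: S=-9, d=1, jump=0, S_10=-9
t=10: S=-9, d=4, jump=0, S_11=-9
t=11: S=-9, d=0, jump=-3, S_12=-12

1


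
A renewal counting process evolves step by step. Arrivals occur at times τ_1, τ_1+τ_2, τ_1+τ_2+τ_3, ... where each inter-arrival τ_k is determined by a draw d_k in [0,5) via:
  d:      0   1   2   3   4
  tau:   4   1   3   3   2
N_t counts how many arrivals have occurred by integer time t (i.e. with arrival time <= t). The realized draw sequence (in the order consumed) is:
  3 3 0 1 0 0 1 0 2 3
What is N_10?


3

draw d_1=3: τ_1=3, arrival time A_1=3
draw d_2=3: τ_2=3, arrival time A_2=6
draw d_3=0: τ_3=4, arrival time A_3=10
draw d_4=1: τ_4=1, arrival time A_4=11
draw d_5=0: τ_5=4, arrival time A_5=15
draw d_6=0: τ_6=4, arrival time A_6=19
draw d_7=1: τ_7=1, arrival time A_7=20
draw d_8=0: τ_8=4, arrival time A_8=24
draw d_9=2: τ_9=3, arrival time A_9=27
draw d_10=3: τ_10=3, arrival time A_10=30
N_t over t=0..10: 0:0 1:0 2:0 3:1 4:1 5:1 6:2 7:2 8:2 9:2 10:3


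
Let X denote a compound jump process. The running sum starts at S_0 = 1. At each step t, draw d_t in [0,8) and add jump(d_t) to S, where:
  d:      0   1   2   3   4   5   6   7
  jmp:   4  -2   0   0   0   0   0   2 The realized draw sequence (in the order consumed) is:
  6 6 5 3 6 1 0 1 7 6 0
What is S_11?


7

t=0: S=1, d=6, jump=0, S_1=1
t=1: S=1, d=6, jump=0, S_2=1
t=2: S=1, d=5, jump=0, S_3=1
t=3: S=1, d=3, jump=0, S_4=1
t=4: S=1, d=6, jump=0, S_5=1
t=5: S=1, d=1, jump=-2, S_6=-1
t=6: S=-1, d=0, jump=4, S_7=3
t=7: S=3, d=1, jump=-2, S_8=1
t=8: S=1, d=7, jump=2, S_9=3
t=9: S=3, d=6, jump=0, S_10=3
t=10: S=3, d=0, jump=4, S_11=7


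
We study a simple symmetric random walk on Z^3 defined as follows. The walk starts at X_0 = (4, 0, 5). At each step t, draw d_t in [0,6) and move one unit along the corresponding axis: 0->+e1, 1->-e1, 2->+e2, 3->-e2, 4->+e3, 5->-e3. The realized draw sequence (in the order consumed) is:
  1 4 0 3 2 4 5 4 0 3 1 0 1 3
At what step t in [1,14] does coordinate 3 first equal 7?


t=0: X=(4, 0, 5), d=1 → -e1, X_1=(3, 0, 5)
t=1: X=(3, 0, 5), d=4 → +e3, X_2=(3, 0, 6)
t=2: X=(3, 0, 6), d=0 → +e1, X_3=(4, 0, 6)
t=3: X=(4, 0, 6), d=3 → -e2, X_4=(4, -1, 6)
t=4: X=(4, -1, 6), d=2 → +e2, X_5=(4, 0, 6)
t=5: X=(4, 0, 6), d=4 → +e3, X_6=(4, 0, 7)
t=6: X=(4, 0, 7), d=5 → -e3, X_7=(4, 0, 6)
t=7: X=(4, 0, 6), d=4 → +e3, X_8=(4, 0, 7)
t=8: X=(4, 0, 7), d=0 → +e1, X_9=(5, 0, 7)
t=9: X=(5, 0, 7), d=3 → -e2, X_10=(5, -1, 7)
t=10: X=(5, -1, 7), d=1 → -e1, X_11=(4, -1, 7)
t=11: X=(4, -1, 7), d=0 → +e1, X_12=(5, -1, 7)
t=12: X=(5, -1, 7), d=1 → -e1, X_13=(4, -1, 7)
t=13: X=(4, -1, 7), d=3 → -e2, X_14=(4, -2, 7)

6


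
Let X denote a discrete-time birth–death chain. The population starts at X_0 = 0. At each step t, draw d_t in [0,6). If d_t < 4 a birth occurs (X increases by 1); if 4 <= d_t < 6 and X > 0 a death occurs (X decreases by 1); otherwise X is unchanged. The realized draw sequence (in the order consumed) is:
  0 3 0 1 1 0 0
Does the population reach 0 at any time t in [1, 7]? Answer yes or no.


t=0: X=0, d=0 → birth, X_1=1
t=1: X=1, d=3 → birth, X_2=2
t=2: X=2, d=0 → birth, X_3=3
t=3: X=3, d=1 → birth, X_4=4
t=4: X=4, d=1 → birth, X_5=5
t=5: X=5, d=0 → birth, X_6=6
t=6: X=6, d=0 → birth, X_7=7

no


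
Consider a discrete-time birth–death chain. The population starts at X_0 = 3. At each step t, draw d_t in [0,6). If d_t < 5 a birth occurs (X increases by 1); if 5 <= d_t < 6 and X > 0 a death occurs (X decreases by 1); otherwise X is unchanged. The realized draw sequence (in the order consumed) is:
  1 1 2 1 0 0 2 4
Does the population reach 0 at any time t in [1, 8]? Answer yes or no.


t=0: X=3, d=1 → birth, X_1=4
t=1: X=4, d=1 → birth, X_2=5
t=2: X=5, d=2 → birth, X_3=6
t=3: X=6, d=1 → birth, X_4=7
t=4: X=7, d=0 → birth, X_5=8
t=5: X=8, d=0 → birth, X_6=9
t=6: X=9, d=2 → birth, X_7=10
t=7: X=10, d=4 → birth, X_8=11

no


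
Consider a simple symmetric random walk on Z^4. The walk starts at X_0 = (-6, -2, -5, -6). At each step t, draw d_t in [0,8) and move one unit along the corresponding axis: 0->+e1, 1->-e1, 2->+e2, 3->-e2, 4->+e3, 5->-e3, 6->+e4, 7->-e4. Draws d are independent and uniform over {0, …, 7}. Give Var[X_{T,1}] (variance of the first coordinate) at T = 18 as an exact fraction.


9/2

Outcome values over d=0..7: [1, -1, 0, 0, 0, 0, 0, 0]
Σy = 0, Σy² = 2, M = 8
μ = 0/8 = 0,  σ² = 2/8 − (0)² = 1/4
Independent increments: Var[X_18] = 18·σ² = 18·(1/4) = 9/2


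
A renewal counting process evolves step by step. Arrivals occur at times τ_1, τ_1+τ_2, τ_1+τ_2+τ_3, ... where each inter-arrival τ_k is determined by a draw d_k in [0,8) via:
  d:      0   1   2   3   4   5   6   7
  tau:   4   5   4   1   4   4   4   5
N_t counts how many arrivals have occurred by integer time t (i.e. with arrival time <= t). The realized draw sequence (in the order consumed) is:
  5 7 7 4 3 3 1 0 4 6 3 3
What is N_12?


2

draw d_1=5: τ_1=4, arrival time A_1=4
draw d_2=7: τ_2=5, arrival time A_2=9
draw d_3=7: τ_3=5, arrival time A_3=14
draw d_4=4: τ_4=4, arrival time A_4=18
draw d_5=3: τ_5=1, arrival time A_5=19
draw d_6=3: τ_6=1, arrival time A_6=20
draw d_7=1: τ_7=5, arrival time A_7=25
draw d_8=0: τ_8=4, arrival time A_8=29
draw d_9=4: τ_9=4, arrival time A_9=33
draw d_10=6: τ_10=4, arrival time A_10=37
draw d_11=3: τ_11=1, arrival time A_11=38
draw d_12=3: τ_12=1, arrival time A_12=39
N_t over t=0..12: 0:0 1:0 2:0 3:0 4:1 5:1 6:1 7:1 8:1 9:2 10:2 11:2 12:2


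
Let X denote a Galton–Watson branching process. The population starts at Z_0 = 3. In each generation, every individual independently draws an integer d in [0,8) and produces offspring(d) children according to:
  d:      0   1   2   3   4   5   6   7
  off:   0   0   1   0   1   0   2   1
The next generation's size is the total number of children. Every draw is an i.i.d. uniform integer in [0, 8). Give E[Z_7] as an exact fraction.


Outcome values over d=0..7: [0, 0, 1, 0, 1, 0, 2, 1]
Σy = 5, Σy² = 7, M = 8
μ = 5/8 = 5/8,  σ² = 7/8 − (5/8)² = 31/64
E[Z_0] = 3
E[Z_1] = 5/8·E[Z_0] = 15/8
E[Z_2] = 5/8·E[Z_1] = 75/64
E[Z_3] = 5/8·E[Z_2] = 375/512
E[Z_4] = 5/8·E[Z_3] = 1875/4096
E[Z_5] = 5/8·E[Z_4] = 9375/32768
E[Z_6] = 5/8·E[Z_5] = 46875/262144
E[Z_7] = 5/8·E[Z_6] = 234375/2097152

234375/2097152


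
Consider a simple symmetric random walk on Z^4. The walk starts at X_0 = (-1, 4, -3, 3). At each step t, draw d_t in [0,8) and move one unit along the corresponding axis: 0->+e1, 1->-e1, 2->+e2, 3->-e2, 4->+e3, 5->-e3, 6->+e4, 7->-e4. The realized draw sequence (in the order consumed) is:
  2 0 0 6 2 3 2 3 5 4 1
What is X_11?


t=0: X=(-1, 4, -3, 3), d=2 → +e2, X_1=(-1, 5, -3, 3)
t=1: X=(-1, 5, -3, 3), d=0 → +e1, X_2=(0, 5, -3, 3)
t=2: X=(0, 5, -3, 3), d=0 → +e1, X_3=(1, 5, -3, 3)
t=3: X=(1, 5, -3, 3), d=6 → +e4, X_4=(1, 5, -3, 4)
t=4: X=(1, 5, -3, 4), d=2 → +e2, X_5=(1, 6, -3, 4)
t=5: X=(1, 6, -3, 4), d=3 → -e2, X_6=(1, 5, -3, 4)
t=6: X=(1, 5, -3, 4), d=2 → +e2, X_7=(1, 6, -3, 4)
t=7: X=(1, 6, -3, 4), d=3 → -e2, X_8=(1, 5, -3, 4)
t=8: X=(1, 5, -3, 4), d=5 → -e3, X_9=(1, 5, -4, 4)
t=9: X=(1, 5, -4, 4), d=4 → +e3, X_10=(1, 5, -3, 4)
t=10: X=(1, 5, -3, 4), d=1 → -e1, X_11=(0, 5, -3, 4)

(0, 5, -3, 4)


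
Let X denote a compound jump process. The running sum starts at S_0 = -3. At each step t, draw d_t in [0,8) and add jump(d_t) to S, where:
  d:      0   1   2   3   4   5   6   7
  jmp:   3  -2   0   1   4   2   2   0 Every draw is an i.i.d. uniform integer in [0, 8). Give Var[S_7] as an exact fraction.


Outcome values over d=0..7: [3, -2, 0, 1, 4, 2, 2, 0]
Σy = 10, Σy² = 38, M = 8
μ = 10/8 = 5/4,  σ² = 38/8 − (5/4)² = 51/16
Independent increments: Var[S_7] = 7·σ² = 7·(51/16) = 357/16

357/16


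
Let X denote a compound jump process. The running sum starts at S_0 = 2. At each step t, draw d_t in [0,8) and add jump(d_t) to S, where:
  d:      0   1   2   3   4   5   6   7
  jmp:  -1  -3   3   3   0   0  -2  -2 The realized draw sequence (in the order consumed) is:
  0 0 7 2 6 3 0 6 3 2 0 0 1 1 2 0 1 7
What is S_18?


-6

t=0: S=2, d=0, jump=-1, S_1=1
t=1: S=1, d=0, jump=-1, S_2=0
t=2: S=0, d=7, jump=-2, S_3=-2
t=3: S=-2, d=2, jump=3, S_4=1
t=4: S=1, d=6, jump=-2, S_5=-1
t=5: S=-1, d=3, jump=3, S_6=2
t=6: S=2, d=0, jump=-1, S_7=1
t=7: S=1, d=6, jump=-2, S_8=-1
t=8: S=-1, d=3, jump=3, S_9=2
t=9: S=2, d=2, jump=3, S_10=5
t=10: S=5, d=0, jump=-1, S_11=4
t=11: S=4, d=0, jump=-1, S_12=3
t=12: S=3, d=1, jump=-3, S_13=0
t=13: S=0, d=1, jump=-3, S_14=-3
t=14: S=-3, d=2, jump=3, S_15=0
t=15: S=0, d=0, jump=-1, S_16=-1
t=16: S=-1, d=1, jump=-3, S_17=-4
t=17: S=-4, d=7, jump=-2, S_18=-6


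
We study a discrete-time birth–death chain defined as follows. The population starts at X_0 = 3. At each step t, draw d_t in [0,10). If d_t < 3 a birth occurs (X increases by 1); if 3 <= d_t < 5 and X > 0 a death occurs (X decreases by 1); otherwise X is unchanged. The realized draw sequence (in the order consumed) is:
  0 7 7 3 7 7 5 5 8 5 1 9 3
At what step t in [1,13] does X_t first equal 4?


t=0: X=3, d=0 → birth, X_1=4
t=1: X=4, d=7 → hold, X_2=4
t=2: X=4, d=7 → hold, X_3=4
t=3: X=4, d=3 → death, X_4=3
t=4: X=3, d=7 → hold, X_5=3
t=5: X=3, d=7 → hold, X_6=3
t=6: X=3, d=5 → hold, X_7=3
t=7: X=3, d=5 → hold, X_8=3
t=8: X=3, d=8 → hold, X_9=3
t=9: X=3, d=5 → hold, X_10=3
t=10: X=3, d=1 → birth, X_11=4
t=11: X=4, d=9 → hold, X_12=4
t=12: X=4, d=3 → death, X_13=3

1


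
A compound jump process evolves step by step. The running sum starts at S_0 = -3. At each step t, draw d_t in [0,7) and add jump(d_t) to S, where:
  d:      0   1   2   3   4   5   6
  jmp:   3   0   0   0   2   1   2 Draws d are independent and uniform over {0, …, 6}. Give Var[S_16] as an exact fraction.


992/49

Outcome values over d=0..6: [3, 0, 0, 0, 2, 1, 2]
Σy = 8, Σy² = 18, M = 7
μ = 8/7 = 8/7,  σ² = 18/7 − (8/7)² = 62/49
Independent increments: Var[S_16] = 16·σ² = 16·(62/49) = 992/49


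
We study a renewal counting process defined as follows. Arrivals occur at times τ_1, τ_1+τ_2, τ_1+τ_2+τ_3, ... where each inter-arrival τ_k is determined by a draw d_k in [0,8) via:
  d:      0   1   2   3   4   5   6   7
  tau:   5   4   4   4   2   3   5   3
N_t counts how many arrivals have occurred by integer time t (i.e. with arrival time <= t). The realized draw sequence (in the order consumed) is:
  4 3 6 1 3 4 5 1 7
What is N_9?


draw d_1=4: τ_1=2, arrival time A_1=2
draw d_2=3: τ_2=4, arrival time A_2=6
draw d_3=6: τ_3=5, arrival time A_3=11
draw d_4=1: τ_4=4, arrival time A_4=15
draw d_5=3: τ_5=4, arrival time A_5=19
draw d_6=4: τ_6=2, arrival time A_6=21
draw d_7=5: τ_7=3, arrival time A_7=24
draw d_8=1: τ_8=4, arrival time A_8=28
draw d_9=7: τ_9=3, arrival time A_9=31
N_t over t=0..9: 0:0 1:0 2:1 3:1 4:1 5:1 6:2 7:2 8:2 9:2

2


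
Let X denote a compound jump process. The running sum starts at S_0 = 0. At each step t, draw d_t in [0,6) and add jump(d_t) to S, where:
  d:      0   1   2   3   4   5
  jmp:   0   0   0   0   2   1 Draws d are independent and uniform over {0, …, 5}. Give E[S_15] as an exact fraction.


15/2

Outcome values over d=0..5: [0, 0, 0, 0, 2, 1]
Σy = 3, Σy² = 5, M = 6
μ = 3/6 = 1/2,  σ² = 5/6 − (1/2)² = 7/12
E[S_15] = 0 + 15·(1/2) = 15/2


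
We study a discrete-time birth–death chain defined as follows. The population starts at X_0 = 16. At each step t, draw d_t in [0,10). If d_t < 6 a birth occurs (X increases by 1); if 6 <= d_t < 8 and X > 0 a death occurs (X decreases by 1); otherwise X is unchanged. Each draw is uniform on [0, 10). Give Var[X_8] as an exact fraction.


128/25

X can drop by at most 1 per step and X_0 = 16 > T = 8, so X_t >= 16 − t >= 8 > 0 for every t <= 8: the floor at 0 (the 'and X > 0' condition) never binds. Hence X_8 = X_0 + Σ_{t<8} Y_t with i.i.d. increments Y_t = y(d_t) ∈ {+1, −1, 0}.
Outcome values over d=0..9: [1, 1, 1, 1, 1, 1, -1, -1, 0, 0]
Σy = 4, Σy² = 8, M = 10
μ = 4/10 = 2/5,  σ² = 8/10 − (2/5)² = 16/25
Independent increments: Var[X_8] = 8·σ² = 8·(16/25) = 128/25


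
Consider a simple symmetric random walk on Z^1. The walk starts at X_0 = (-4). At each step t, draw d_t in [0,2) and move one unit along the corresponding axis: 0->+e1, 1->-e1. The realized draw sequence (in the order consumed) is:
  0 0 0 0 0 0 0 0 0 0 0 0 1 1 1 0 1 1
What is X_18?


t=0: X=(-4), d=0 → +e1, X_1=(-3)
t=1: X=(-3), d=0 → +e1, X_2=(-2)
t=2: X=(-2), d=0 → +e1, X_3=(-1)
t=3: X=(-1), d=0 → +e1, X_4=(0)
t=4: X=(0), d=0 → +e1, X_5=(1)
t=5: X=(1), d=0 → +e1, X_6=(2)
t=6: X=(2), d=0 → +e1, X_7=(3)
t=7: X=(3), d=0 → +e1, X_8=(4)
t=8: X=(4), d=0 → +e1, X_9=(5)
t=9: X=(5), d=0 → +e1, X_10=(6)
t=10: X=(6), d=0 → +e1, X_11=(7)
t=11: X=(7), d=0 → +e1, X_12=(8)
t=12: X=(8), d=1 → -e1, X_13=(7)
t=13: X=(7), d=1 → -e1, X_14=(6)
t=14: X=(6), d=1 → -e1, X_15=(5)
t=15: X=(5), d=0 → +e1, X_16=(6)
t=16: X=(6), d=1 → -e1, X_17=(5)
t=17: X=(5), d=1 → -e1, X_18=(4)

(4)


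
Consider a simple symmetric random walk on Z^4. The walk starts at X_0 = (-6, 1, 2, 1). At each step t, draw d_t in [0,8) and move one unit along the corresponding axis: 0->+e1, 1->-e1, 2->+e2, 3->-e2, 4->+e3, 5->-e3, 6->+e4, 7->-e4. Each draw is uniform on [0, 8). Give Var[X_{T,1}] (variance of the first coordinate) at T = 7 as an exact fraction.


7/4

Outcome values over d=0..7: [1, -1, 0, 0, 0, 0, 0, 0]
Σy = 0, Σy² = 2, M = 8
μ = 0/8 = 0,  σ² = 2/8 − (0)² = 1/4
Independent increments: Var[X_7] = 7·σ² = 7·(1/4) = 7/4


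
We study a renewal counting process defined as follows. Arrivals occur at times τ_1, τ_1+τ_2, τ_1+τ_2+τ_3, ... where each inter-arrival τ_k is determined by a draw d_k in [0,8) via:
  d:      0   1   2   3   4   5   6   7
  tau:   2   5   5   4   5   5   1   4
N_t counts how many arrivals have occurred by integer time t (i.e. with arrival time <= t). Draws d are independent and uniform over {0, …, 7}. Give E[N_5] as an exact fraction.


37353/32768

Inter-arrival values over d=0..7: [2, 5, 5, 4, 5, 5, 1, 4]
Each d has probability 1/8, so the pmf of τ is: f(1) = 1/8, f(2) = 1/8, f(4) = 1/4, f(5) = 1/2
Renewal equation for m(n) = E[N_n]: condition on τ_1 = k (if k <= n, one arrival plus a fresh copy on the remaining n−k steps): m(n) = F(n) + Σ_{k<=n} f(k)·m(n−k), where F(n) = P(τ <= n) and m(0) = 0
m(1) = F(1) = 1/8
m(2) = F(2) + f(1)·m(1) = 1/4 + 1/8·1/8 = 17/64
m(3) = F(3) + f(1)·m(2) + f(2)·m(1) = 1/4 + 1/8·17/64 + 1/8·1/8 = 153/512
m(4) = F(4) + f(1)·m(3) + f(2)·m(2) = 1/2 + 1/8·153/512 + 1/8·17/64 = 2337/4096
m(5) = F(5) + f(1)·m(4) + f(2)·m(3) + f(4)·m(1) = 1 + 1/8·2337/4096 + 1/8·153/512 + 1/4·1/8 = 37353/32768
E[N_5] = m(5) = 37353/32768


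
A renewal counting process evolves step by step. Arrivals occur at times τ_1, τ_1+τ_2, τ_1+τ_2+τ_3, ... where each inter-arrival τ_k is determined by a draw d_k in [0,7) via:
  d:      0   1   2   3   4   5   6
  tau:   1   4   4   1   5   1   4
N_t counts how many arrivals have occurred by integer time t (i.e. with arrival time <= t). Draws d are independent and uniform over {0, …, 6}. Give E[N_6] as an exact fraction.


Inter-arrival values over d=0..6: [1, 4, 4, 1, 5, 1, 4]
Each d has probability 1/7, so the pmf of τ is: f(1) = 3/7, f(4) = 3/7, f(5) = 1/7
Renewal equation for m(n) = E[N_n]: condition on τ_1 = k (if k <= n, one arrival plus a fresh copy on the remaining n−k steps): m(n) = F(n) + Σ_{k<=n} f(k)·m(n−k), where F(n) = P(τ <= n) and m(0) = 0
m(1) = F(1) = 3/7
m(2) = F(2) + f(1)·m(1) = 3/7 + 3/7·3/7 = 30/49
m(3) = F(3) + f(1)·m(2) = 3/7 + 3/7·30/49 = 237/343
m(4) = F(4) + f(1)·m(3) = 6/7 + 3/7·237/343 = 2769/2401
m(5) = F(5) + f(1)·m(4) + f(4)·m(1) = 1 + 3/7·2769/2401 + 3/7·3/7 = 28201/16807
m(6) = F(6) + f(1)·m(5) + f(4)·m(2) + f(5)·m(1) = 1 + 3/7·28201/16807 + 3/7·30/49 + 1/7·3/7 = 240325/117649
E[N_6] = m(6) = 240325/117649

240325/117649


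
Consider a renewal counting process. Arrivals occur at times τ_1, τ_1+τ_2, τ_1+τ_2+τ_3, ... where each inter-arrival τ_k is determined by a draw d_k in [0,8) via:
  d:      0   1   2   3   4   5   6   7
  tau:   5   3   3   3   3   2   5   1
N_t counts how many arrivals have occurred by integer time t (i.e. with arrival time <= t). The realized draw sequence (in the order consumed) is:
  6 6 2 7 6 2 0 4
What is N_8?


draw d_1=6: τ_1=5, arrival time A_1=5
draw d_2=6: τ_2=5, arrival time A_2=10
draw d_3=2: τ_3=3, arrival time A_3=13
draw d_4=7: τ_4=1, arrival time A_4=14
draw d_5=6: τ_5=5, arrival time A_5=19
draw d_6=2: τ_6=3, arrival time A_6=22
draw d_7=0: τ_7=5, arrival time A_7=27
draw d_8=4: τ_8=3, arrival time A_8=30
N_t over t=0..8: 0:0 1:0 2:0 3:0 4:0 5:1 6:1 7:1 8:1

1


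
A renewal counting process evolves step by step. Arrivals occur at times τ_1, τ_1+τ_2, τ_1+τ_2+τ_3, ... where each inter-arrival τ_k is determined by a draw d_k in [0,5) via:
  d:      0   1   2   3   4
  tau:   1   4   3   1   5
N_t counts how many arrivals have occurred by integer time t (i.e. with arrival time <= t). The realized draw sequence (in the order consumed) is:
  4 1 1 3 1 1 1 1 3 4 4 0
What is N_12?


2

draw d_1=4: τ_1=5, arrival time A_1=5
draw d_2=1: τ_2=4, arrival time A_2=9
draw d_3=1: τ_3=4, arrival time A_3=13
draw d_4=3: τ_4=1, arrival time A_4=14
draw d_5=1: τ_5=4, arrival time A_5=18
draw d_6=1: τ_6=4, arrival time A_6=22
draw d_7=1: τ_7=4, arrival time A_7=26
draw d_8=1: τ_8=4, arrival time A_8=30
draw d_9=3: τ_9=1, arrival time A_9=31
draw d_10=4: τ_10=5, arrival time A_10=36
draw d_11=4: τ_11=5, arrival time A_11=41
draw d_12=0: τ_12=1, arrival time A_12=42
N_t over t=0..12: 0:0 1:0 2:0 3:0 4:0 5:1 6:1 7:1 8:1 9:2 10:2 11:2 12:2


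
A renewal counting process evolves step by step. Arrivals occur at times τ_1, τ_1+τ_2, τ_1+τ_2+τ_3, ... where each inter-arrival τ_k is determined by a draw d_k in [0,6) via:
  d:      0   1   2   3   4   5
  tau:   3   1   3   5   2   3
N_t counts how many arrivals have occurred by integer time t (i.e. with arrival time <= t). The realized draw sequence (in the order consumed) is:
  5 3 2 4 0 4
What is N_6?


1

draw d_1=5: τ_1=3, arrival time A_1=3
draw d_2=3: τ_2=5, arrival time A_2=8
draw d_3=2: τ_3=3, arrival time A_3=11
draw d_4=4: τ_4=2, arrival time A_4=13
draw d_5=0: τ_5=3, arrival time A_5=16
draw d_6=4: τ_6=2, arrival time A_6=18
N_t over t=0..6: 0:0 1:0 2:0 3:1 4:1 5:1 6:1


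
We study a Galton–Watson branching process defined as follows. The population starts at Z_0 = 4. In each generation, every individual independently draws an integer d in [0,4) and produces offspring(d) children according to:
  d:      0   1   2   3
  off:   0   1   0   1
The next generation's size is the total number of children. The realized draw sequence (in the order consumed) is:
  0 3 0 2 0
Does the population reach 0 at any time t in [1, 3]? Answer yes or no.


yes

gen 0: Z_0=4, draws=[0, 3, 0, 2], offspring=[0, 1, 0, 0], Z_1=1
gen 1: Z_1=1, draws=[0], offspring=[0], Z_2=0
gen 2: Z_2=0, draws=[], offspring=[], Z_3=0


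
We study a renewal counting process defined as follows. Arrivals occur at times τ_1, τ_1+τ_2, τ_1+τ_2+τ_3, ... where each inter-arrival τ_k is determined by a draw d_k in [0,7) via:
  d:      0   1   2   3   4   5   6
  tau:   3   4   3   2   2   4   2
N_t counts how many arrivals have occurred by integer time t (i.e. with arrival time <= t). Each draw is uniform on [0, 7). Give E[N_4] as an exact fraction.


Inter-arrival values over d=0..6: [3, 4, 3, 2, 2, 4, 2]
Each d has probability 1/7, so the pmf of τ is: f(2) = 3/7, f(3) = 2/7, f(4) = 2/7
Renewal equation for m(n) = E[N_n]: condition on τ_1 = k (if k <= n, one arrival plus a fresh copy on the remaining n−k steps): m(n) = F(n) + Σ_{k<=n} f(k)·m(n−k), where F(n) = P(τ <= n) and m(0) = 0
m(1) = F(1) = 0
m(2) = F(2) = 3/7
m(3) = F(3) = 5/7
m(4) = F(4) + f(2)·m(2) = 1 + 3/7·3/7 = 58/49
E[N_4] = m(4) = 58/49

58/49


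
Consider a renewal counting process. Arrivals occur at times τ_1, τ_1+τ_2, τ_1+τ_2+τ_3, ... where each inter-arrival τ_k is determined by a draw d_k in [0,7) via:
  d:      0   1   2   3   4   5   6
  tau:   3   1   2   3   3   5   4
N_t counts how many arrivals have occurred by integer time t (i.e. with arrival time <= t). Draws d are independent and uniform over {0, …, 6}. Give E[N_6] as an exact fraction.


Inter-arrival values over d=0..6: [3, 1, 2, 3, 3, 5, 4]
Each d has probability 1/7, so the pmf of τ is: f(1) = 1/7, f(2) = 1/7, f(3) = 3/7, f(4) = 1/7, f(5) = 1/7
Renewal equation for m(n) = E[N_n]: condition on τ_1 = k (if k <= n, one arrival plus a fresh copy on the remaining n−k steps): m(n) = F(n) + Σ_{k<=n} f(k)·m(n−k), where F(n) = P(τ <= n) and m(0) = 0
m(1) = F(1) = 1/7
m(2) = F(2) + f(1)·m(1) = 2/7 + 1/7·1/7 = 15/49
m(3) = F(3) + f(1)·m(2) + f(2)·m(1) = 5/7 + 1/7·15/49 + 1/7·1/7 = 267/343
m(4) = F(4) + f(1)·m(3) + f(2)·m(2) + f(3)·m(1) = 6/7 + 1/7·267/343 + 1/7·15/49 + 3/7·1/7 = 2577/2401
m(5) = F(5) + f(1)·m(4) + f(2)·m(3) + f(3)·m(2) + f(4)·m(1) = 1 + 1/7·2577/2401 + 1/7·267/343 + 3/7·15/49 + 1/7·1/7 = 23801/16807
m(6) = F(6) + f(1)·m(5) + f(2)·m(4) + f(3)·m(3) + f(4)·m(2) + f(5)·m(1) = 1 + 1/7·23801/16807 + 1/7·2577/2401 + 3/7·267/343 + 1/7·15/49 + 1/7·1/7 = 206284/117649
E[N_6] = m(6) = 206284/117649

206284/117649


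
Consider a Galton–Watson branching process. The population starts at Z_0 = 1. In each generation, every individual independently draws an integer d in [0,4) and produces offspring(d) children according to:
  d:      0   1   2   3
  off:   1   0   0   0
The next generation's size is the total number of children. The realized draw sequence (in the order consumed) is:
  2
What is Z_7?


0

gen 0: Z_0=1, draws=[2], offspring=[0], Z_1=0
gen 1: Z_1=0, draws=[], offspring=[], Z_2=0
gen 2: Z_2=0, draws=[], offspring=[], Z_3=0
gen 3: Z_3=0, draws=[], offspring=[], Z_4=0
gen 4: Z_4=0, draws=[], offspring=[], Z_5=0
gen 5: Z_5=0, draws=[], offspring=[], Z_6=0
gen 6: Z_6=0, draws=[], offspring=[], Z_7=0


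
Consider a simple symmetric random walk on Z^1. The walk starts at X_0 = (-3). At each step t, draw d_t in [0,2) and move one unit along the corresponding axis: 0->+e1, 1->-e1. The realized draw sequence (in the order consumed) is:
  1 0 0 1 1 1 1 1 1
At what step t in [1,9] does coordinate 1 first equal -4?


t=0: X=(-3), d=1 → -e1, X_1=(-4)
t=1: X=(-4), d=0 → +e1, X_2=(-3)
t=2: X=(-3), d=0 → +e1, X_3=(-2)
t=3: X=(-2), d=1 → -e1, X_4=(-3)
t=4: X=(-3), d=1 → -e1, X_5=(-4)
t=5: X=(-4), d=1 → -e1, X_6=(-5)
t=6: X=(-5), d=1 → -e1, X_7=(-6)
t=7: X=(-6), d=1 → -e1, X_8=(-7)
t=8: X=(-7), d=1 → -e1, X_9=(-8)

1


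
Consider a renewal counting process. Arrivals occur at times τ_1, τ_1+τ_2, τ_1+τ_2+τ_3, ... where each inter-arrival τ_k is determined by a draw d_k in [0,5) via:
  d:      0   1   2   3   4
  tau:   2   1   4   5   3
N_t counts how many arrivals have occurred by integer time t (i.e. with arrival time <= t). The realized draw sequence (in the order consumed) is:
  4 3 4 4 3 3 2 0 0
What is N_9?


2

draw d_1=4: τ_1=3, arrival time A_1=3
draw d_2=3: τ_2=5, arrival time A_2=8
draw d_3=4: τ_3=3, arrival time A_3=11
draw d_4=4: τ_4=3, arrival time A_4=14
draw d_5=3: τ_5=5, arrival time A_5=19
draw d_6=3: τ_6=5, arrival time A_6=24
draw d_7=2: τ_7=4, arrival time A_7=28
draw d_8=0: τ_8=2, arrival time A_8=30
draw d_9=0: τ_9=2, arrival time A_9=32
N_t over t=0..9: 0:0 1:0 2:0 3:1 4:1 5:1 6:1 7:1 8:2 9:2


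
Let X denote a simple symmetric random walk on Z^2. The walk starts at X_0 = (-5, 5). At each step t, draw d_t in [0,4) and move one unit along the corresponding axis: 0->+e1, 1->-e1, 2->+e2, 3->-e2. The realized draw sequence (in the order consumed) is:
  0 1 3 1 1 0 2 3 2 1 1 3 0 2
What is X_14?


t=0: X=(-5, 5), d=0 → +e1, X_1=(-4, 5)
t=1: X=(-4, 5), d=1 → -e1, X_2=(-5, 5)
t=2: X=(-5, 5), d=3 → -e2, X_3=(-5, 4)
t=3: X=(-5, 4), d=1 → -e1, X_4=(-6, 4)
t=4: X=(-6, 4), d=1 → -e1, X_5=(-7, 4)
t=5: X=(-7, 4), d=0 → +e1, X_6=(-6, 4)
t=6: X=(-6, 4), d=2 → +e2, X_7=(-6, 5)
t=7: X=(-6, 5), d=3 → -e2, X_8=(-6, 4)
t=8: X=(-6, 4), d=2 → +e2, X_9=(-6, 5)
t=9: X=(-6, 5), d=1 → -e1, X_10=(-7, 5)
t=10: X=(-7, 5), d=1 → -e1, X_11=(-8, 5)
t=11: X=(-8, 5), d=3 → -e2, X_12=(-8, 4)
t=12: X=(-8, 4), d=0 → +e1, X_13=(-7, 4)
t=13: X=(-7, 4), d=2 → +e2, X_14=(-7, 5)

(-7, 5)


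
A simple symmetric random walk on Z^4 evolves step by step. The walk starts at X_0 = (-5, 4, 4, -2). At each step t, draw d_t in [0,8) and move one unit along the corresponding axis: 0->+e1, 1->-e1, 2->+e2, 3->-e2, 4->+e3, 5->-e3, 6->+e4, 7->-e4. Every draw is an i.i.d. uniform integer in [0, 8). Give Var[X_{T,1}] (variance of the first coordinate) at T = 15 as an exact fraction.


Outcome values over d=0..7: [1, -1, 0, 0, 0, 0, 0, 0]
Σy = 0, Σy² = 2, M = 8
μ = 0/8 = 0,  σ² = 2/8 − (0)² = 1/4
Independent increments: Var[X_15] = 15·σ² = 15·(1/4) = 15/4

15/4


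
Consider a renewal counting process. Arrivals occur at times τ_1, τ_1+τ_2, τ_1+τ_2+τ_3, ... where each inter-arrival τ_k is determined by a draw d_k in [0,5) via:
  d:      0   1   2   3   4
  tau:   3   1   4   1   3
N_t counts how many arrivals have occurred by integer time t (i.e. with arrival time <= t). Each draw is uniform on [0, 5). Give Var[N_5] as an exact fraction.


7220256/9765625

Inter-arrival values over d=0..4: [3, 1, 4, 1, 3]
Each d has probability 1/5, so the pmf of τ is: f(1) = 2/5, f(3) = 2/5, f(4) = 1/5
Let p_n(j) = P(N_n = j), with p_0 = [1]. Condition on τ_1: p_n(0) = P(τ > n), and for j >= 1, p_n(j) = Σ_{k<=n} f(k)·p_{n−k}(j−1)
p_1 = [3/5, 2/5]  (j = 0..1)
p_2 = [3/5, 6/25, 4/25]  (j = 0..2)
p_3 = [1/5, 16/25, 12/125, 8/125]  (j = 0..3)
p_4 = [0, 13/25, 52/125, 24/625, 16/625]  (j = 0..4)
p_5 = [0, 9/25, 48/125, 144/625, 48/3125, 32/3125]  (j = 0..5)
E[N_5] = Σ j·p_5(j) = 6037/3125;  E[N_5²] = Σ j²·p_5(j) = 13973/3125
Var[N_5] = 13973/3125 − (6037/3125)² = 7220256/9765625


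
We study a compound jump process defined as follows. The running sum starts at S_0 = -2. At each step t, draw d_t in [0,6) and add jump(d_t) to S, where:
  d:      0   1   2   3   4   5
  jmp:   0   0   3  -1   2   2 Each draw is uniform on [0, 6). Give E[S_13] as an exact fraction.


Outcome values over d=0..5: [0, 0, 3, -1, 2, 2]
Σy = 6, Σy² = 18, M = 6
μ = 6/6 = 1,  σ² = 18/6 − (1)² = 2
E[S_13] = -2 + 13·(1) = 11

11


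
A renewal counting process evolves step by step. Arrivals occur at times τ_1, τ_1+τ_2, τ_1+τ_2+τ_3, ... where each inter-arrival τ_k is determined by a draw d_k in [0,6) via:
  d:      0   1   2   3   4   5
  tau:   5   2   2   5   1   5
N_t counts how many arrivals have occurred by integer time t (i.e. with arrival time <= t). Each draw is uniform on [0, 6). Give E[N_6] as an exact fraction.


Inter-arrival values over d=0..5: [5, 2, 2, 5, 1, 5]
Each d has probability 1/6, so the pmf of τ is: f(1) = 1/6, f(2) = 1/3, f(5) = 1/2
Renewal equation for m(n) = E[N_n]: condition on τ_1 = k (if k <= n, one arrival plus a fresh copy on the remaining n−k steps): m(n) = F(n) + Σ_{k<=n} f(k)·m(n−k), where F(n) = P(τ <= n) and m(0) = 0
m(1) = F(1) = 1/6
m(2) = F(2) + f(1)·m(1) = 1/2 + 1/6·1/6 = 19/36
m(3) = F(3) + f(1)·m(2) + f(2)·m(1) = 1/2 + 1/6·19/36 + 1/3·1/6 = 139/216
m(4) = F(4) + f(1)·m(3) + f(2)·m(2) = 1/2 + 1/6·139/216 + 1/3·19/36 = 1015/1296
m(5) = F(5) + f(1)·m(4) + f(2)·m(3) = 1 + 1/6·1015/1296 + 1/3·139/216 = 10459/7776
m(6) = F(6) + f(1)·m(5) + f(2)·m(4) + f(5)·m(1) = 1 + 1/6·10459/7776 + 1/3·1015/1296 + 1/2·1/6 = 73183/46656
E[N_6] = m(6) = 73183/46656

73183/46656


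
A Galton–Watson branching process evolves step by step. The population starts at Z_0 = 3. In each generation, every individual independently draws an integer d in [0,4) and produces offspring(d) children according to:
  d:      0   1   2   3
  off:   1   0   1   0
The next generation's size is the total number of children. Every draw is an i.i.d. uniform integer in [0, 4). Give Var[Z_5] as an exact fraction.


Outcome values over d=0..3: [1, 0, 1, 0]
Σy = 2, Σy² = 2, M = 4
μ = 2/4 = 1/2,  σ² = 2/4 − (1/2)² = 1/4
V_0 = 0, E_0 = 3
V_1 = 1/4·E_0 + (1/2)²·V_0 = 3/4;  E_1 = 3/2
V_2 = 1/4·E_1 + (1/2)²·V_1 = 9/16;  E_2 = 3/4
V_3 = 1/4·E_2 + (1/2)²·V_2 = 21/64;  E_3 = 3/8
V_4 = 1/4·E_3 + (1/2)²·V_3 = 45/256;  E_4 = 3/16
V_5 = 1/4·E_4 + (1/2)²·V_4 = 93/1024;  E_5 = 3/32

93/1024


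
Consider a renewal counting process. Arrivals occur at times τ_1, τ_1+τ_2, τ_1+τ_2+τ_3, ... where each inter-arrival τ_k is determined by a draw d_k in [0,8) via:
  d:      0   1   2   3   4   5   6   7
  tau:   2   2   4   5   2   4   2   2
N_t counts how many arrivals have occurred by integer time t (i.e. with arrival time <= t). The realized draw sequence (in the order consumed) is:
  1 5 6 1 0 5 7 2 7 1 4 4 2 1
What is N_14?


draw d_1=1: τ_1=2, arrival time A_1=2
draw d_2=5: τ_2=4, arrival time A_2=6
draw d_3=6: τ_3=2, arrival time A_3=8
draw d_4=1: τ_4=2, arrival time A_4=10
draw d_5=0: τ_5=2, arrival time A_5=12
draw d_6=5: τ_6=4, arrival time A_6=16
draw d_7=7: τ_7=2, arrival time A_7=18
draw d_8=2: τ_8=4, arrival time A_8=22
draw d_9=7: τ_9=2, arrival time A_9=24
draw d_10=1: τ_10=2, arrival time A_10=26
draw d_11=4: τ_11=2, arrival time A_11=28
draw d_12=4: τ_12=2, arrival time A_12=30
draw d_13=2: τ_13=4, arrival time A_13=34
draw d_14=1: τ_14=2, arrival time A_14=36
N_t over t=0..14: 0:0 1:0 2:1 3:1 4:1 5:1 6:2 7:2 8:3 9:3 10:4 11:4 12:5 13:5 14:5

5


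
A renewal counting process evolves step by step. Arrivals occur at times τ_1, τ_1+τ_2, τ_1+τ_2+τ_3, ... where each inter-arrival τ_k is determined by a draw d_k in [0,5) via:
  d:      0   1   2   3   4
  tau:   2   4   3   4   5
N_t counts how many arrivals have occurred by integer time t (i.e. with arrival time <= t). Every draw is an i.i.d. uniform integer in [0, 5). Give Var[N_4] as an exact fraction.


Inter-arrival values over d=0..4: [2, 4, 3, 4, 5]
Each d has probability 1/5, so the pmf of τ is: f(2) = 1/5, f(3) = 1/5, f(4) = 2/5, f(5) = 1/5
Let p_n(j) = P(N_n = j), with p_0 = [1]. Condition on τ_1: p_n(0) = P(τ > n), and for j >= 1, p_n(j) = Σ_{k<=n} f(k)·p_{n−k}(j−1)
p_1 = [1]  (j = 0)
p_2 = [4/5, 1/5]  (j = 0..1)
p_3 = [3/5, 2/5]  (j = 0..1)
p_4 = [1/5, 19/25, 1/25]  (j = 0..2)
E[N_4] = Σ j·p_4(j) = 21/25;  E[N_4²] = Σ j²·p_4(j) = 23/25
Var[N_4] = 23/25 − (21/25)² = 134/625

134/625


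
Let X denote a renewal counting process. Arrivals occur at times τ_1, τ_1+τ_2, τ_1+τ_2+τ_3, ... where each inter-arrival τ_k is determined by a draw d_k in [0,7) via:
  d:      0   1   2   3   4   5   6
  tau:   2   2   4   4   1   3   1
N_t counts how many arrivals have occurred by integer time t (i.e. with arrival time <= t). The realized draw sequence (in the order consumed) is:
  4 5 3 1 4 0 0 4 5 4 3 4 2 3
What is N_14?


6

draw d_1=4: τ_1=1, arrival time A_1=1
draw d_2=5: τ_2=3, arrival time A_2=4
draw d_3=3: τ_3=4, arrival time A_3=8
draw d_4=1: τ_4=2, arrival time A_4=10
draw d_5=4: τ_5=1, arrival time A_5=11
draw d_6=0: τ_6=2, arrival time A_6=13
draw d_7=0: τ_7=2, arrival time A_7=15
draw d_8=4: τ_8=1, arrival time A_8=16
draw d_9=5: τ_9=3, arrival time A_9=19
draw d_10=4: τ_10=1, arrival time A_10=20
draw d_11=3: τ_11=4, arrival time A_11=24
draw d_12=4: τ_12=1, arrival time A_12=25
draw d_13=2: τ_13=4, arrival time A_13=29
draw d_14=3: τ_14=4, arrival time A_14=33
N_t over t=0..14: 0:0 1:1 2:1 3:1 4:2 5:2 6:2 7:2 8:3 9:3 10:4 11:5 12:5 13:6 14:6
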